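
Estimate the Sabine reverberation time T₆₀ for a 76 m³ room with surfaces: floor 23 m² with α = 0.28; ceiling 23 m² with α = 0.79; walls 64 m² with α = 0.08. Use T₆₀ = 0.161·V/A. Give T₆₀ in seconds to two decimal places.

0.41 s

A = Σ Sᵢαᵢ = 23·0.28 + 23·0.79 + 64·0.08 = 29.73 m².
T₆₀ = 0.161 × 76 / 29.73 = 0.412 s.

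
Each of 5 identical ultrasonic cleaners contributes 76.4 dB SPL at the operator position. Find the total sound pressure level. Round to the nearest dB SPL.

N identical incoherent sources raise the level by 10·log₁₀ N.
L_total = 76.4 + 10·log₁₀(5) = 76.4 + 6.990 = 83.39 dB SPL.

83 dB SPL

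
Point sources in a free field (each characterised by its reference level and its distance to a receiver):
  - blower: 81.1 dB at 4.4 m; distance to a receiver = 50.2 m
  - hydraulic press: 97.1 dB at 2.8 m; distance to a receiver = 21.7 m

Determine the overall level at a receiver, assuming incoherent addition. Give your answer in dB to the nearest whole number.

Apply inverse-square spreading to bring every level to the receiver, then sum 10^(L/10).
blower: 81.1 − 20·log₁₀(50.2/4.4) = 81.1 − 21.15 = 59.95 dB.
hydraulic press: 97.1 − 20·log₁₀(21.7/2.8) = 97.1 − 17.79 = 79.31 dB.
Σ 10^(L/10) = 8.638e+07 → L_total = 10·log₁₀(8.638e+07) = 79.36 dB.

79 dB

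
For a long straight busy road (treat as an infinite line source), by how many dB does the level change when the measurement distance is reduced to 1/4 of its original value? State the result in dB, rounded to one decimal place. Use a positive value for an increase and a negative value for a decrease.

+6.0 dB

A line source loses 3 dB per doubling of distance; generally ΔL = −10·log₁₀(r₂/r₁).
ΔL = −10·log₁₀(0.25) = +6.02 dB.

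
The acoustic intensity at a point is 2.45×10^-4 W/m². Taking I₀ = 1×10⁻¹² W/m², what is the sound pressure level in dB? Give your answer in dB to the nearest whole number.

Dividing by I₀ shifts the exponent by 12: I/I₀ = 2.45×10^8.
L = 10·(0.3892 + 8) = 83.89 dB.

84 dB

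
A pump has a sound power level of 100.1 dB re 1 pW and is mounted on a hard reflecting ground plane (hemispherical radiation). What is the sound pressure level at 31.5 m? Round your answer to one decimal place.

62.2 dB

L_p = L_w − 10·log₁₀(2π·r²) with r = 31.5 m.
2π·r² = 6234 m², 10·log₁₀ of that is 37.948 dB.
L_p = 100.1 − 37.948 = 62.15 dB.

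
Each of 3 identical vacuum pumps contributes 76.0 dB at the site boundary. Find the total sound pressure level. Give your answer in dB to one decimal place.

80.8 dB

N identical incoherent sources raise the level by 10·log₁₀ N.
L_total = 76.0 + 10·log₁₀(3) = 76.0 + 4.771 = 80.77 dB.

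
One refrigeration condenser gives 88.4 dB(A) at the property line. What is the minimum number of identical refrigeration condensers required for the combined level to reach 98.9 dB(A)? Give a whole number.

The shortfall is 98.9 − 88.4 = 10.5 dB, and N units add 10·log₁₀ N, so need 10·log₁₀ N ≥ 10.5.
N ≥ 10^(10.5/10) = 11.220, so N = 12.

12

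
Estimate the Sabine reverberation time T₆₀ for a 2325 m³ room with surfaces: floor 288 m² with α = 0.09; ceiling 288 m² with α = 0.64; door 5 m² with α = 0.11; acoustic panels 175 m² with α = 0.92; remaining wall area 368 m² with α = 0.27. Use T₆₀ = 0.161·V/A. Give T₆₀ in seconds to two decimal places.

0.79 s

A = Σ Sᵢαᵢ = 288·0.09 + 288·0.64 + 5·0.11 + 175·0.92 + 368·0.27 = 471.15 m².
T₆₀ = 0.161 × 2325 / 471.15 = 0.794 s.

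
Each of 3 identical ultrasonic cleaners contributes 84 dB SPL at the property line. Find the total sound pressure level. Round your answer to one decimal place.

With 3 equal, uncorrelated contributions the intensity is 3× that of one unit, giving a rise of 10·log₁₀ 3.
L_total = 84 + 10·log₁₀(3) = 84 + 4.771 = 88.77 dB SPL.

88.8 dB SPL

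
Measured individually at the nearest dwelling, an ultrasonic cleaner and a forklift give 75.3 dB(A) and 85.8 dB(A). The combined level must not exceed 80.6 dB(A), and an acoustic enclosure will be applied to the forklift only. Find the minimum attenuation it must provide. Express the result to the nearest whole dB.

Everything except the forklift sums to 10^(75.3/10) = 3.388e+07 in linear terms, 75.30 dB(A).
To meet 80.6 dB(A) overall, the treated forklift may contribute at most 10^(80.6/10) − 3.388e+07 = 8.093e+07, i.e. 79.08 dB(A).
So the forklift must be reduced from 85.8 to 79.08 dB(A): IL = 6.72 dB.

7 dB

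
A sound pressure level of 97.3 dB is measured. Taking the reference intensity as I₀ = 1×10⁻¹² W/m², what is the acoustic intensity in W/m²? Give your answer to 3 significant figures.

0.00537 W/m²

I/I₀ = 10^(97.3/10) = 5.37e+09, so I = 5.37e+09 × 10⁻¹² W/m².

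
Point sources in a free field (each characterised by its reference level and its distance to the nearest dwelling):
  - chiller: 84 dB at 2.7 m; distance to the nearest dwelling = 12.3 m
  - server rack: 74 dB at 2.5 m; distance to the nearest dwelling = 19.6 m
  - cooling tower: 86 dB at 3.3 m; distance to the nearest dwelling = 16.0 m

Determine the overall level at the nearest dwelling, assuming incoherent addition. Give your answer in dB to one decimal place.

74.7 dB

First find each source's level at the receiver (point-source: −20·log₁₀(r/r_ref)), then combine on an intensity basis.
chiller: 84 − 20·log₁₀(12.3/2.7) = 84 − 13.17 = 70.83 dB.
server rack: 74 − 20·log₁₀(19.6/2.5) = 74 − 17.89 = 56.11 dB.
cooling tower: 86 − 20·log₁₀(16.0/3.3) = 86 − 13.71 = 72.29 dB.
Σ 10^(L/10) = 2.945e+07 → L_total = 10·log₁₀(2.945e+07) = 74.69 dB.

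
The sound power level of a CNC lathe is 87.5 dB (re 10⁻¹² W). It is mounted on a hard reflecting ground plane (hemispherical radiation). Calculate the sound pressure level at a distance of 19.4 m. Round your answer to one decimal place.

53.8 dB

Free-field hemispherical radiation: L_p = L_w − 10·log₁₀(2π·r²), r = 19.4 m.
2π·r² = 2365 m², 10·log₁₀ of that is 33.738 dB.
L_p = 87.5 − 33.738 = 53.76 dB.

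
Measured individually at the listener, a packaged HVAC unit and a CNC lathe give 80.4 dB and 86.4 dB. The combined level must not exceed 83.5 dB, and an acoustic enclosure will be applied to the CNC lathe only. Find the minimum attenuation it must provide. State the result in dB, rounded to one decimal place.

Fixed contribution from the other source: Σ 10^(L/10) = 10^(80.4/10) = 1.096e+08 (80.40 dB).
To meet 83.5 dB overall, the treated CNC lathe may contribute at most 10^(83.5/10) − 1.096e+08 = 1.142e+08, i.e. 80.58 dB.
So the CNC lathe must be reduced from 86.4 to 80.58 dB: IL = 5.82 dB.

5.8 dB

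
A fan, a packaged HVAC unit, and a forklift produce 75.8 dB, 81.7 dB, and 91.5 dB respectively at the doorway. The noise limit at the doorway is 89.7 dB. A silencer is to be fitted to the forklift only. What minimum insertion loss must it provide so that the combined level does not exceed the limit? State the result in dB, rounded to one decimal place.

The untreated sources together contribute 10^(75.8/10) + 10^(81.7/10) = 1.859e+08, i.e. 82.69 dB.
The limit corresponds to 10^(89.7/10) = 9.333e+08; subtracting the fixed part leaves 7.473e+08 for the forklift, i.e. 88.74 dB.
Required insertion loss = 91.5 − 88.74 = 2.76 dB.

2.8 dB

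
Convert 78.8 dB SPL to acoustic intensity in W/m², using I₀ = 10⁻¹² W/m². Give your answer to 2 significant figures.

I/I₀ = 10^(78.8/10) = 7.586e+07, so I = 7.586e+07 × 10⁻¹² W/m².

7.6e-05 W/m²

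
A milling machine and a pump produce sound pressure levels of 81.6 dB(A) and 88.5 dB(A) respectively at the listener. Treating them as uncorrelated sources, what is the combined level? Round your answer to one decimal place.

Incoherent sources combine by intensity addition: L_total = 10·log₁₀(Σ 10^(L_i/10)).
Σ 10^(L/10) = 10^(81.6/10) + 10^(88.5/10) = 8.525e+08.
L_total = 10·log₁₀(8.525e+08) = 89.31 dB(A).

89.3 dB(A)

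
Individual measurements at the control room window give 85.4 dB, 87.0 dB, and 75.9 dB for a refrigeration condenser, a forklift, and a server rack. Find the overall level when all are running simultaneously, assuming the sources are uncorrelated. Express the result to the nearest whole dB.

89 dB

For uncorrelated sources the intensities add, so convert each level to linear form, sum, and take 10·log₁₀ of the total.
Σ 10^(L/10) = 10^(85.4/10) + 10^(87.0/10) + 10^(75.9/10) = 8.868e+08.
L_total = 10·log₁₀(8.868e+08) = 89.48 dB.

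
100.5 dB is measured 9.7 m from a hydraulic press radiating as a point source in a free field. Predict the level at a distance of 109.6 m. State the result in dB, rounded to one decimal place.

Spherical spreading from a point source gives a 20·log₁₀(r₂/r₁) drop.
L₂ = 100.5 − 20·log₁₀(109.6/9.7) = 100.5 − 21.061 = 79.44 dB.

79.4 dB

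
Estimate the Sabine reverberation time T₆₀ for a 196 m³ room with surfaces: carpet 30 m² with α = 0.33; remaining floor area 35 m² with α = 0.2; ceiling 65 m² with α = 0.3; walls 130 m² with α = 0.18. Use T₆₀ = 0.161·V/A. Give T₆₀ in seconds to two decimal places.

0.53 s

Summing Sᵢαᵢ: 30·0.33 + 35·0.2 + 65·0.3 + 130·0.18 = 59.80 m².
T₆₀ = 0.161 × 196 / 59.80 = 0.528 s.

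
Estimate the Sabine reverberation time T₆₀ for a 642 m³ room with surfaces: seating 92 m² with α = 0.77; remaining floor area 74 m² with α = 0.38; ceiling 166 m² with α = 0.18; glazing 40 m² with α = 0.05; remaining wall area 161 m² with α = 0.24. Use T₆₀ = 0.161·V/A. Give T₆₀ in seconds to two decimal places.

Total absorption A = 92·0.77 + 74·0.38 + 166·0.18 + 40·0.05 + 161·0.24 = 169.48 m² sabins.
T₆₀ = 0.161 × 642 / 169.48 = 0.610 s.

0.61 s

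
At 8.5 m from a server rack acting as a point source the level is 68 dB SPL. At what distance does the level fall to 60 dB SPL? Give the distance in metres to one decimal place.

21.4 m

For a point source L₁ − L₂ = 20·log₁₀(r₂/r₁), so r₂ = r₁·10^((L₁−L₂)/20).
r₂ = 8.5·10^((68−60)/20) = 8.5·10^(8.0/20) = 21.35 m.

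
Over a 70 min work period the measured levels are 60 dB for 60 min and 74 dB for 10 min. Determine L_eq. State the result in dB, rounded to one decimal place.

L_eq = 10·log₁₀[(1/T)·Σ tᵢ·10^(Lᵢ/10)] with T = 70 min.
Σ tᵢ·10^(Lᵢ/10) = 60·10^(60/10) + 10·10^(74/10) = 3.112e+08.
L_eq = 10·log₁₀(3.112e+08/70) = 66.48 dB.

66.5 dB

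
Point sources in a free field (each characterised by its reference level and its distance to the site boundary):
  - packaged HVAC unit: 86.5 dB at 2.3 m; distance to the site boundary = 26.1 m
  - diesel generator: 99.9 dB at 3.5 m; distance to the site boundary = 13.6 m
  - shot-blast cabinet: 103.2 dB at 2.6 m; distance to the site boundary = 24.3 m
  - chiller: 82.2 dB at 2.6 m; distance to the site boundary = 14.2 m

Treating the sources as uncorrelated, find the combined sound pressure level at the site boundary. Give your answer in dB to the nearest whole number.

Apply inverse-square spreading to bring every level to the receiver, then sum 10^(L/10).
packaged HVAC unit: 86.5 − 20·log₁₀(26.1/2.3) = 86.5 − 21.10 = 65.40 dB.
diesel generator: 99.9 − 20·log₁₀(13.6/3.5) = 99.9 − 11.79 = 88.11 dB.
shot-blast cabinet: 103.2 − 20·log₁₀(24.3/2.6) = 103.2 − 19.41 = 83.79 dB.
chiller: 82.2 − 20·log₁₀(14.2/2.6) = 82.2 − 14.75 = 67.45 dB.
Σ 10^(L/10) = 8.954e+08 → L_total = 10·log₁₀(8.954e+08) = 89.52 dB.

90 dB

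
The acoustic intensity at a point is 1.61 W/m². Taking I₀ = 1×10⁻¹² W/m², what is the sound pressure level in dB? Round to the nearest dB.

L = 10·log₁₀(I/I₀) = 10·log₁₀(1.61/10⁻¹²) = 10·log₁₀(1.61×10^12).
L = 10·(0.2068 + 12) = 122.07 dB.

122 dB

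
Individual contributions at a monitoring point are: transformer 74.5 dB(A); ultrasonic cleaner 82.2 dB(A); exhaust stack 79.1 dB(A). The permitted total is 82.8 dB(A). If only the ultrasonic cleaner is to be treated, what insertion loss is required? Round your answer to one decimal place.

3.1 dB

Fixed contribution from the other sources: Σ 10^(L/10) = 10^(74.5/10) + 10^(79.1/10) = 1.095e+08 (80.39 dB(A)).
The limit corresponds to 10^(82.8/10) = 1.905e+08; subtracting the fixed part leaves 8.108e+07 for the ultrasonic cleaner, i.e. 79.09 dB(A).
So the ultrasonic cleaner must be reduced from 82.2 to 79.09 dB(A): IL = 3.11 dB.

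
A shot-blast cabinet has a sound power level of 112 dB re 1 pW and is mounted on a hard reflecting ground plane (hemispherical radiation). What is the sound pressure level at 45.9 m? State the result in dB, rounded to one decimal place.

Free-field hemispherical radiation: L_p = L_w − 10·log₁₀(2π·r²), r = 45.9 m.
2π·r² = 1.324e+04 m², 10·log₁₀ of that is 41.218 dB.
L_p = 112 − 41.218 = 70.78 dB.

70.8 dB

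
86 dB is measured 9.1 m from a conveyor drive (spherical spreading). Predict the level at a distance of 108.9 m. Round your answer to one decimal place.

64.4 dB

Spherical spreading from a point source gives a 20·log₁₀(r₂/r₁) drop.
L₂ = 86 − 20·log₁₀(108.9/9.1) = 86 − 21.560 = 64.44 dB.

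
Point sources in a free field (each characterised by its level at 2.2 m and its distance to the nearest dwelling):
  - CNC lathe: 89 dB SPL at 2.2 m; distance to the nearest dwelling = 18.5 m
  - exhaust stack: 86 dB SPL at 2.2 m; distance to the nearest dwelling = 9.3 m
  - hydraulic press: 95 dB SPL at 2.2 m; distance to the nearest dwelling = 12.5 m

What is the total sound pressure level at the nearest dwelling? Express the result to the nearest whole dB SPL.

Apply inverse-square spreading to bring every level to the receiver, then sum 10^(L/10).
CNC lathe: 89 − 20·log₁₀(18.5/2.2) = 89 − 18.49 = 70.51 dB SPL.
exhaust stack: 86 − 20·log₁₀(9.3/2.2) = 86 − 12.52 = 73.48 dB SPL.
hydraulic press: 95 − 20·log₁₀(12.5/2.2) = 95 − 15.09 = 79.91 dB SPL.
Σ 10^(L/10) = 1.315e+08 → L_total = 10·log₁₀(1.315e+08) = 81.19 dB SPL.

81 dB SPL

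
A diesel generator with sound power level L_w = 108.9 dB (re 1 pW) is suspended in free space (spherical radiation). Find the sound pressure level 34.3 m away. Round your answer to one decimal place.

67.2 dB

Free-field spherical radiation: L_p = L_w − 10·log₁₀(4π·r²), r = 34.3 m.
4π·r² = 1.478e+04 m², 10·log₁₀ of that is 41.698 dB.
L_p = 108.9 − 41.698 = 67.20 dB.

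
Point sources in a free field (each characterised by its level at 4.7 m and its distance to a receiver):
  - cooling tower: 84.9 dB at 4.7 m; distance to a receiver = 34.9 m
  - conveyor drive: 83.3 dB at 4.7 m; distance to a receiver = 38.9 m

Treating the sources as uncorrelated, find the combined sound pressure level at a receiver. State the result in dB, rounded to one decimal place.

69.4 dB

First find each source's level at the receiver (point-source: −20·log₁₀(r/r_ref)), then combine on an intensity basis.
cooling tower: 84.9 − 20·log₁₀(34.9/4.7) = 84.9 − 17.41 = 67.49 dB.
conveyor drive: 83.3 − 20·log₁₀(38.9/4.7) = 83.3 − 18.36 = 64.94 dB.
Σ 10^(L/10) = 8.726e+06 → L_total = 10·log₁₀(8.726e+06) = 69.41 dB.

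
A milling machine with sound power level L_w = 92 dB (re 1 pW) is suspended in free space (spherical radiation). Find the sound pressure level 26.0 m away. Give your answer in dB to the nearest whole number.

53 dB

Free-field spherical radiation: L_p = L_w − 10·log₁₀(4π·r²), r = 26.0 m.
4π·r² = 8495 m², 10·log₁₀ of that is 39.292 dB.
L_p = 92 − 39.292 = 52.71 dB.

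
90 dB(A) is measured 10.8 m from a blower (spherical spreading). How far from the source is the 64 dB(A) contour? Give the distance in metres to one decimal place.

215.5 m

Point-source spreading drops the level by 20·log₁₀(r₂/r₁); inverting, r₂/r₁ = 10^(ΔL/20).
r₂ = 10.8·10^((90−64)/20) = 10.8·10^(26.0/20) = 215.49 m.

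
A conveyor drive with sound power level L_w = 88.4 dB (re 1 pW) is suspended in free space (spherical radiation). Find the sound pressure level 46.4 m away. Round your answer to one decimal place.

The power spreads over a sphere of area 4π·r², so L_p = L_w − 10·log₁₀(4π·r²).
4π·r² = 2.705e+04 m², 10·log₁₀ of that is 44.322 dB.
L_p = 88.4 − 44.322 = 44.08 dB.

44.1 dB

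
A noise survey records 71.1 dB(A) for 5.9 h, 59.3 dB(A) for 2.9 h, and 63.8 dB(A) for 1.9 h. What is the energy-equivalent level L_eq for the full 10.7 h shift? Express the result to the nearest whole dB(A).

L_eq = 10·log₁₀[(1/T)·Σ tᵢ·10^(Lᵢ/10)] with T = 10.7 h.
Σ tᵢ·10^(Lᵢ/10) = 5.9·10^(71.1/10) + 2.9·10^(59.3/10) + 1.9·10^(63.8/10) = 8.303e+07.
L_eq = 10·log₁₀(8.303e+07/10.7) = 68.90 dB(A).

69 dB(A)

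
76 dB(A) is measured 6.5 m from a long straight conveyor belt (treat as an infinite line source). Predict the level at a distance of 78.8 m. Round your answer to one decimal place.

Cylindrical spreading from a line source gives a 10·log₁₀(r₂/r₁) drop.
L₂ = 76 − 10·log₁₀(78.8/6.5) = 76 − 10.836 = 65.16 dB(A).

65.2 dB(A)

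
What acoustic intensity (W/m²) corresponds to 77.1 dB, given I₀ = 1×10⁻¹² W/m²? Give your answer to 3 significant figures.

I = I₀·10^(L/10) = 10⁻¹² × 10^(77.1/10) = 10^(-4.290).

5.13e-05 W/m²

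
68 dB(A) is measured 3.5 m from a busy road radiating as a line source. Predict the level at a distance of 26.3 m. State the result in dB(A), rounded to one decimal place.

59.2 dB(A)

For a line source, L₂ = L₁ − 10·log₁₀(r₂/r₁).
L₂ = 68 − 10·log₁₀(26.3/3.5) = 68 − 8.759 = 59.24 dB(A).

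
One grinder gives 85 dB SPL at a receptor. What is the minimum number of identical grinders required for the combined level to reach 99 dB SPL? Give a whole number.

26

N identical sources give L₁ + 10·log₁₀ N, so require 10·log₁₀ N ≥ 99 − 85 = 14.0 dB.
N ≥ 10^(14.0/10) = 25.119, so N = 26.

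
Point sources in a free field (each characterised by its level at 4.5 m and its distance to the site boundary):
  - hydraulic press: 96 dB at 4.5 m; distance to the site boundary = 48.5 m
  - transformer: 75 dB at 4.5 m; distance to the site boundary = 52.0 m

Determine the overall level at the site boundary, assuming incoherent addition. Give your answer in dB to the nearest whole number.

First find each source's level at the receiver (point-source: −20·log₁₀(r/r_ref)), then combine on an intensity basis.
hydraulic press: 96 − 20·log₁₀(48.5/4.5) = 96 − 20.65 = 75.35 dB.
transformer: 75 − 20·log₁₀(52.0/4.5) = 75 − 21.26 = 53.74 dB.
Σ 10^(L/10) = 3.451e+07 → L_total = 10·log₁₀(3.451e+07) = 75.38 dB.

75 dB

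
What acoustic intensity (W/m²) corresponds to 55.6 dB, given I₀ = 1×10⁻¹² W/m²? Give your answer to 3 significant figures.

3.63e-07 W/m²

I = I₀·10^(L/10) = 10⁻¹² × 10^(55.6/10) = 10^(-6.440).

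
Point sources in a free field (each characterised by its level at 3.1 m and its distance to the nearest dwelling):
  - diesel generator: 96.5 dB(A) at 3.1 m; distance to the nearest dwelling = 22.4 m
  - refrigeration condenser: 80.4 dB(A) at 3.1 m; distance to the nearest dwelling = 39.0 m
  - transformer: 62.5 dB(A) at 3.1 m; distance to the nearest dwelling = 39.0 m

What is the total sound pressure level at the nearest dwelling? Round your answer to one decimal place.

79.4 dB(A)

Propagate each source to the receiver with L = L_ref − 20·log₁₀(r/r_ref), then add intensities.
diesel generator: 96.5 − 20·log₁₀(22.4/3.1) = 96.5 − 17.18 = 79.32 dB(A).
refrigeration condenser: 80.4 − 20·log₁₀(39.0/3.1) = 80.4 − 21.99 = 58.41 dB(A).
transformer: 62.5 − 20·log₁₀(39.0/3.1) = 62.5 − 21.99 = 40.51 dB(A).
Σ 10^(L/10) = 8.626e+07 → L_total = 10·log₁₀(8.626e+07) = 79.36 dB(A).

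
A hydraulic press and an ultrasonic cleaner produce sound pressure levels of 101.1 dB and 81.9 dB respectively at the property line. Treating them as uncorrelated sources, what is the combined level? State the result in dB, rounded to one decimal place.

Incoherent sources combine by intensity addition: L_total = 10·log₁₀(Σ 10^(L_i/10)).
Σ 10^(L/10) = 10^(101.1/10) + 10^(81.9/10) = 1.304e+10.
L_total = 10·log₁₀(1.304e+10) = 101.15 dB.

101.2 dB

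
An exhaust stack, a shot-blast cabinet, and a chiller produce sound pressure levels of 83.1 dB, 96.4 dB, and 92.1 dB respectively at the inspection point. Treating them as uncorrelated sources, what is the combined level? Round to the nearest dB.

98 dB

Incoherent sources combine by intensity addition: L_total = 10·log₁₀(Σ 10^(L_i/10)).
Σ 10^(L/10) = 10^(83.1/10) + 10^(96.4/10) + 10^(92.1/10) = 6.191e+09.
L_total = 10·log₁₀(6.191e+09) = 97.92 dB.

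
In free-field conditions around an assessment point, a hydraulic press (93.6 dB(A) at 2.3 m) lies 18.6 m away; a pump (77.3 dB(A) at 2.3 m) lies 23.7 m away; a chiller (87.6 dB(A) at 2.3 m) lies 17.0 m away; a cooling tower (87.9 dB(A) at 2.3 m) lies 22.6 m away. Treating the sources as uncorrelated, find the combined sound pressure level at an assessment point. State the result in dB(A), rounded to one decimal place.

77.2 dB(A)

Apply inverse-square spreading to bring every level to the receiver, then sum 10^(L/10).
hydraulic press: 93.6 − 20·log₁₀(18.6/2.3) = 93.6 − 18.16 = 75.44 dB(A).
pump: 77.3 − 20·log₁₀(23.7/2.3) = 77.3 − 20.26 = 57.04 dB(A).
chiller: 87.6 − 20·log₁₀(17.0/2.3) = 87.6 − 17.37 = 70.23 dB(A).
cooling tower: 87.9 − 20·log₁₀(22.6/2.3) = 87.9 − 19.85 = 68.05 dB(A).
Σ 10^(L/10) = 5.245e+07 → L_total = 10·log₁₀(5.245e+07) = 77.20 dB(A).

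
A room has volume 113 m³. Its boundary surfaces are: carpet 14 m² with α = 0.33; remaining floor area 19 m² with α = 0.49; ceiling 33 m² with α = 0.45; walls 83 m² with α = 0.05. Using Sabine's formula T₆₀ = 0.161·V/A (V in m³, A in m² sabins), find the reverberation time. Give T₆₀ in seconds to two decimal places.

0.55 s

Total absorption A = 14·0.33 + 19·0.49 + 33·0.45 + 83·0.05 = 32.93 m² sabins.
T₆₀ = 0.161·V/A = 0.161·113/32.93 = 0.552 s.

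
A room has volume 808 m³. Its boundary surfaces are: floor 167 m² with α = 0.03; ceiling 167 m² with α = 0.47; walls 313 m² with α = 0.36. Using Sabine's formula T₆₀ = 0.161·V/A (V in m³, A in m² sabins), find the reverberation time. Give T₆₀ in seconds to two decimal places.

Summing Sᵢαᵢ: 167·0.03 + 167·0.47 + 313·0.36 = 196.18 m².
T₆₀ = 0.161 × 808 / 196.18 = 0.663 s.

0.66 s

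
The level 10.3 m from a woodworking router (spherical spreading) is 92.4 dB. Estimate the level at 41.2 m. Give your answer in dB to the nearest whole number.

Point-source attenuation: ΔL = 20·log₁₀(r₂/r₁) = 20·log₁₀(41.2/10.3) = 12.041 dB.
L₂ = 92.4 − 20·log₁₀(41.2/10.3) = 92.4 − 12.041 = 80.36 dB.

80 dB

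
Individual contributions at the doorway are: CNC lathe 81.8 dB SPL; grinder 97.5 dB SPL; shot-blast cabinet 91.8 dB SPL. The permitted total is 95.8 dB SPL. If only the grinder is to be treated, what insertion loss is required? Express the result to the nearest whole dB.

4 dB

Fixed contribution from the other sources: Σ 10^(L/10) = 10^(81.8/10) + 10^(91.8/10) = 1.665e+09 (92.21 dB SPL).
To meet 95.8 dB SPL overall, the treated grinder may contribute at most 10^(95.8/10) − 1.665e+09 = 2.137e+09, i.e. 93.30 dB SPL.
So the grinder must be reduced from 97.5 to 93.30 dB SPL: IL = 4.20 dB.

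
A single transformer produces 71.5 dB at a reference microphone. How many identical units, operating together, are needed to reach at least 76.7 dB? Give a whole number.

4

The shortfall is 76.7 − 71.5 = 5.2 dB, and N units add 10·log₁₀ N, so need 10·log₁₀ N ≥ 5.2.
N ≥ 10^(5.2/10) = 3.311, so N = 4.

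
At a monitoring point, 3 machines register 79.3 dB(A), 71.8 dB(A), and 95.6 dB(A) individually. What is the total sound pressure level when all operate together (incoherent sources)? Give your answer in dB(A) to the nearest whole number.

For uncorrelated sources the intensities add, so convert each level to linear form, sum, and take 10·log₁₀ of the total.
Σ 10^(L/10) = 10^(79.3/10) + 10^(71.8/10) + 10^(95.6/10) = 3.731e+09.
L_total = 10·log₁₀(3.731e+09) = 95.72 dB(A).

96 dB(A)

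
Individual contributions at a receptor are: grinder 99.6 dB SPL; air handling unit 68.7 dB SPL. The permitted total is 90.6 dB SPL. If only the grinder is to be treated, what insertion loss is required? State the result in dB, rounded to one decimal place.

9.0 dB

Fixed contribution from the other source: Σ 10^(L/10) = 10^(68.7/10) = 7.413e+06 (68.70 dB SPL).
To meet 90.6 dB SPL overall, the treated grinder may contribute at most 10^(90.6/10) − 7.413e+06 = 1.141e+09, i.e. 90.57 dB SPL.
So the grinder must be reduced from 99.6 to 90.57 dB SPL: IL = 9.03 dB.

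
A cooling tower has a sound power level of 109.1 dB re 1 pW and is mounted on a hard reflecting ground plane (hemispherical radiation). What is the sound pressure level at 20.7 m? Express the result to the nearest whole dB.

75 dB

Free-field hemispherical radiation: L_p = L_w − 10·log₁₀(2π·r²), r = 20.7 m.
2π·r² = 2692 m², 10·log₁₀ of that is 34.301 dB.
L_p = 109.1 − 34.301 = 74.80 dB.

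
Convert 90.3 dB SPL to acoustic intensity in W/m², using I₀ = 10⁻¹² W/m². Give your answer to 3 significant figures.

L = 10·log₁₀(I/I₀) ⇒ I = I₀·10^(L/10) = 10⁻¹² × 10^9.03.

0.00107 W/m²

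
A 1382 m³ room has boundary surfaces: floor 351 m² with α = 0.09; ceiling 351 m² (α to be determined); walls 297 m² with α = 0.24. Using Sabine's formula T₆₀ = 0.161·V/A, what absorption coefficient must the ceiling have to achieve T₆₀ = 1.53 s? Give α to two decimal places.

From T₆₀ = 0.161·V/A, the target T₆₀ = 1.53 s needs A = 0.161·1382/1.53 = 145.43 m².
Absorption from the other surfaces = 351·0.09 + 297·0.24 = 102.87 m², so the ceiling must supply 42.56 m² over 351 m².
α = 42.56/351 = 0.121.

0.12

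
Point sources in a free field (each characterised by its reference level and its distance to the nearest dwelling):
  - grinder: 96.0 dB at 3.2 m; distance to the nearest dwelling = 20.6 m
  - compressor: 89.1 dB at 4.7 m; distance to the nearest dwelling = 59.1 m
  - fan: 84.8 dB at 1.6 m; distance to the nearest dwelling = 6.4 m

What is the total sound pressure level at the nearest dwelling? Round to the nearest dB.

81 dB

Propagate each source to the receiver with L = L_ref − 20·log₁₀(r/r_ref), then add intensities.
grinder: 96.0 − 20·log₁₀(20.6/3.2) = 96.0 − 16.17 = 79.83 dB.
compressor: 89.1 − 20·log₁₀(59.1/4.7) = 89.1 − 21.99 = 67.11 dB.
fan: 84.8 − 20·log₁₀(6.4/1.6) = 84.8 − 12.04 = 72.76 dB.
Σ 10^(L/10) = 1.201e+08 → L_total = 10·log₁₀(1.201e+08) = 80.79 dB.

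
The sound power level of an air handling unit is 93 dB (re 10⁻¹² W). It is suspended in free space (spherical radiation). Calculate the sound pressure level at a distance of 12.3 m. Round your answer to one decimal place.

60.2 dB

Free-field spherical radiation: L_p = L_w − 10·log₁₀(4π·r²), r = 12.3 m.
4π·r² = 1901 m², 10·log₁₀ of that is 32.790 dB.
L_p = 93 − 32.790 = 60.21 dB.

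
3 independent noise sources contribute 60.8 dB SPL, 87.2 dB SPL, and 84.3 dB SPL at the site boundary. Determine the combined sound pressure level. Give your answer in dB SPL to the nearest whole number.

89 dB SPL

For uncorrelated sources the intensities add, so convert each level to linear form, sum, and take 10·log₁₀ of the total.
Σ 10^(L/10) = 10^(60.8/10) + 10^(87.2/10) + 10^(84.3/10) = 7.952e+08.
L_total = 10·log₁₀(7.952e+08) = 89.00 dB SPL.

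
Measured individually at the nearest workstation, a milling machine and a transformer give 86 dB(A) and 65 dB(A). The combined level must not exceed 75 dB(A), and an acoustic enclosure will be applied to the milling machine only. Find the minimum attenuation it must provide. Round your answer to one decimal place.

The untreated sources together contribute 10^(65/10) = 3.162e+06, i.e. 65.00 dB(A).
To meet 75 dB(A) overall, the treated milling machine may contribute at most 10^(75/10) − 3.162e+06 = 2.846e+07, i.e. 74.54 dB(A).
Required insertion loss = 86 − 74.54 = 11.46 dB.

11.5 dB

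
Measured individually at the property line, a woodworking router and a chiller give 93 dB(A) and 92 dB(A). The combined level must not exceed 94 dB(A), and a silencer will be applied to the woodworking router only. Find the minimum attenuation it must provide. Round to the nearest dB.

3 dB

The untreated sources together contribute 10^(92/10) = 1.585e+09, i.e. 92.00 dB(A).
To meet 94 dB(A) overall, the treated woodworking router may contribute at most 10^(94/10) − 1.585e+09 = 9.270e+08, i.e. 89.67 dB(A).
So the woodworking router must be reduced from 93 to 89.67 dB(A): IL = 3.33 dB.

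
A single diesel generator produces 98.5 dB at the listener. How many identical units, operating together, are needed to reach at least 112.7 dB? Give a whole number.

The shortfall is 112.7 − 98.5 = 14.2 dB, and N units add 10·log₁₀ N, so need 10·log₁₀ N ≥ 14.2.
N ≥ 10^(14.2/10) = 26.303, so N = 27.

27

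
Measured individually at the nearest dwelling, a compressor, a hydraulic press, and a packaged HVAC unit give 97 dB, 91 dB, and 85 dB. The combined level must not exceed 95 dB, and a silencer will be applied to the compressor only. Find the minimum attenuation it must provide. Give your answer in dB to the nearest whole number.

The untreated sources together contribute 10^(91/10) + 10^(85/10) = 1.575e+09, i.e. 91.97 dB.
The limit corresponds to 10^(95/10) = 3.162e+09; subtracting the fixed part leaves 1.587e+09 for the compressor, i.e. 92.01 dB.
Required insertion loss = 97 − 92.01 = 4.99 dB.

5 dB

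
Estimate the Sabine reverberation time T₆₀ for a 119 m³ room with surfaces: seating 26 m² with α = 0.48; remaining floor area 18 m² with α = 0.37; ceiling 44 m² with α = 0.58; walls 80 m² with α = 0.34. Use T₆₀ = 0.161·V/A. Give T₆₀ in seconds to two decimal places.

0.27 s

Total absorption A = 26·0.48 + 18·0.37 + 44·0.58 + 80·0.34 = 71.86 m² sabins.
T₆₀ = 0.161 × 119 / 71.86 = 0.267 s.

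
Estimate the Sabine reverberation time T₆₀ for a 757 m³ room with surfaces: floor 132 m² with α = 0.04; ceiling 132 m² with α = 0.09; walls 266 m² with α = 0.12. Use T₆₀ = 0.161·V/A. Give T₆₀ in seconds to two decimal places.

A = Σ Sᵢαᵢ = 132·0.04 + 132·0.09 + 266·0.12 = 49.08 m².
T₆₀ = 0.161·V/A = 0.161·757/49.08 = 2.483 s.

2.48 s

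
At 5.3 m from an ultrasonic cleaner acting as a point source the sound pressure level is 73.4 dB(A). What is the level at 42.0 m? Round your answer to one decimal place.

Spherical spreading from a point source gives a 20·log₁₀(r₂/r₁) drop.
L₂ = 73.4 − 20·log₁₀(42.0/5.3) = 73.4 − 17.979 = 55.42 dB(A).

55.4 dB(A)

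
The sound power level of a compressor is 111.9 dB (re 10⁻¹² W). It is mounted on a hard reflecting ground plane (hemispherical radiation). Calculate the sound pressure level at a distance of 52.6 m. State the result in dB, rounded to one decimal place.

L_p = L_w − 10·log₁₀(2π·r²) with r = 52.6 m.
2π·r² = 1.738e+04 m², 10·log₁₀ of that is 42.402 dB.
L_p = 111.9 − 42.402 = 69.50 dB.

69.5 dB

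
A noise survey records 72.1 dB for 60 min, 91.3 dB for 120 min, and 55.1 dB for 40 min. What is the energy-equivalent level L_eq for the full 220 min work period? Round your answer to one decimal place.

88.7 dB

L_eq = 10·log₁₀[(1/T)·Σ tᵢ·10^(Lᵢ/10)] with T = 220 min.
Σ tᵢ·10^(Lᵢ/10) = 60·10^(72.1/10) + 120·10^(91.3/10) + 40·10^(55.1/10) = 1.629e+11.
L_eq = 10·log₁₀(1.629e+11/220) = 88.69 dB.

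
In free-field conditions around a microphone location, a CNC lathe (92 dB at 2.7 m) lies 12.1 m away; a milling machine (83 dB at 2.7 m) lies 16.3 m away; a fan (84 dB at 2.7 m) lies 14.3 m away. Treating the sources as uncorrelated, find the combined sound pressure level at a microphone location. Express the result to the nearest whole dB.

80 dB

First find each source's level at the receiver (point-source: −20·log₁₀(r/r_ref)), then combine on an intensity basis.
CNC lathe: 92 − 20·log₁₀(12.1/2.7) = 92 − 13.03 = 78.97 dB.
milling machine: 83 − 20·log₁₀(16.3/2.7) = 83 − 15.62 = 67.38 dB.
fan: 84 − 20·log₁₀(14.3/2.7) = 84 − 14.48 = 69.52 dB.
Σ 10^(L/10) = 9.334e+07 → L_total = 10·log₁₀(9.334e+07) = 79.70 dB.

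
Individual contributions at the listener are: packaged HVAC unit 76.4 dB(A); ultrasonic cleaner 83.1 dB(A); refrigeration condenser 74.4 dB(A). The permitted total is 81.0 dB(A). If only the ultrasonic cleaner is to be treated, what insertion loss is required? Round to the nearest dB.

6 dB

Everything except the ultrasonic cleaner sums to 10^(76.4/10) + 10^(74.4/10) = 7.119e+07 in linear terms, 78.52 dB(A).
The limit corresponds to 10^(81.0/10) = 1.259e+08; subtracting the fixed part leaves 5.470e+07 for the ultrasonic cleaner, i.e. 77.38 dB(A).
So the ultrasonic cleaner must be reduced from 83.1 to 77.38 dB(A): IL = 5.72 dB.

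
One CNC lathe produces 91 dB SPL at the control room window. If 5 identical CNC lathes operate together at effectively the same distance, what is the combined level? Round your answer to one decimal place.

98.0 dB SPL

N identical incoherent sources raise the level by 10·log₁₀ N.
L_total = 91 + 10·log₁₀(5) = 91 + 6.990 = 97.99 dB SPL.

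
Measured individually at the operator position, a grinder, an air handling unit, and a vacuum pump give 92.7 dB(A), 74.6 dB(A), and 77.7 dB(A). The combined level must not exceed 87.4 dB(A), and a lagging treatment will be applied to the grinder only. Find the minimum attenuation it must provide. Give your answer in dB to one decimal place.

6.1 dB

Fixed contribution from the other sources: Σ 10^(L/10) = 10^(74.6/10) + 10^(77.7/10) = 8.772e+07 (79.43 dB(A)).
To meet 87.4 dB(A) overall, the treated grinder may contribute at most 10^(87.4/10) − 8.772e+07 = 4.618e+08, i.e. 86.64 dB(A).
Required insertion loss = 92.7 − 86.64 = 6.06 dB.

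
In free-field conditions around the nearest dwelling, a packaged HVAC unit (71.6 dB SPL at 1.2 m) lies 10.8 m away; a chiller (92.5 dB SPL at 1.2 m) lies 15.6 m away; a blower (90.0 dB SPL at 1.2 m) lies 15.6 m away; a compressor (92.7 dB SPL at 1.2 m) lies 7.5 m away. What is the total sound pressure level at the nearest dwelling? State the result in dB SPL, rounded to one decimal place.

Apply inverse-square spreading to bring every level to the receiver, then sum 10^(L/10).
packaged HVAC unit: 71.6 − 20·log₁₀(10.8/1.2) = 71.6 − 19.08 = 52.52 dB SPL.
chiller: 92.5 − 20·log₁₀(15.6/1.2) = 92.5 − 22.28 = 70.22 dB SPL.
blower: 90.0 − 20·log₁₀(15.6/1.2) = 90.0 − 22.28 = 67.72 dB SPL.
compressor: 92.7 − 20·log₁₀(7.5/1.2) = 92.7 − 15.92 = 76.78 dB SPL.
Σ 10^(L/10) = 6.429e+07 → L_total = 10·log₁₀(6.429e+07) = 78.08 dB SPL.

78.1 dB SPL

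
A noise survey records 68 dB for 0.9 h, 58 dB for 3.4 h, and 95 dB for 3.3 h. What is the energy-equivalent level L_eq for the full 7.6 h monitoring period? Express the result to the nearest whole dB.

91 dB

L_eq = 10·log₁₀[(1/T)·Σ tᵢ·10^(Lᵢ/10)] with T = 7.6 h.
Σ tᵢ·10^(Lᵢ/10) = 0.9·10^(68/10) + 3.4·10^(58/10) + 3.3·10^(95/10) = 1.044e+10.
L_eq = 10·log₁₀(1.044e+10/7.6) = 91.38 dB.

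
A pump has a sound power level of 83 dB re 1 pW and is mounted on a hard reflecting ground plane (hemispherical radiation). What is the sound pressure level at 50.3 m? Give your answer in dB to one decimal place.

41.0 dB

L_p = L_w − 10·log₁₀(2π·r²) with r = 50.3 m.
2π·r² = 1.59e+04 m², 10·log₁₀ of that is 42.013 dB.
L_p = 83 − 42.013 = 40.99 dB.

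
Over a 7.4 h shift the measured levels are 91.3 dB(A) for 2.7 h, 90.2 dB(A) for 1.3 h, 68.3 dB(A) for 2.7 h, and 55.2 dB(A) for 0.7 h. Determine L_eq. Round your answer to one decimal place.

L_eq = 10·log₁₀[(1/T)·Σ tᵢ·10^(Lᵢ/10)] with T = 7.4 h.
Σ tᵢ·10^(Lᵢ/10) = 2.7·10^(91.3/10) + 1.3·10^(90.2/10) + 2.7·10^(68.3/10) + 0.7·10^(55.2/10) = 5.022e+09.
L_eq = 10·log₁₀(5.022e+09/7.4) = 88.32 dB(A).

88.3 dB(A)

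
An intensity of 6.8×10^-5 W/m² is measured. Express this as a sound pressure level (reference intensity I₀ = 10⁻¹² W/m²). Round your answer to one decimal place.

Dividing by I₀ shifts the exponent by 12: I/I₀ = 6.8×10^7.
L = 10·(0.8325 + 7) = 78.33 dB.

78.3 dB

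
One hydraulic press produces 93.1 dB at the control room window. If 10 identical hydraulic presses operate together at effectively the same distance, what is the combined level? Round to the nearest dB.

With 10 equal, uncorrelated contributions the intensity is 10× that of one unit, giving a rise of 10·log₁₀ 10.
L_total = 93.1 + 10·log₁₀(10) = 93.1 + 10.000 = 103.10 dB.

103 dB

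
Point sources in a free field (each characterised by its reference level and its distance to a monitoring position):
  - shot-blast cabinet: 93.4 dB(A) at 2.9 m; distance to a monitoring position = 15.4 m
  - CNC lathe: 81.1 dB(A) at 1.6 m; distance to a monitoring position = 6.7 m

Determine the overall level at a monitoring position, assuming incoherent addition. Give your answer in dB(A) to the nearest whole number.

79 dB(A)

First find each source's level at the receiver (point-source: −20·log₁₀(r/r_ref)), then combine on an intensity basis.
shot-blast cabinet: 93.4 − 20·log₁₀(15.4/2.9) = 93.4 − 14.50 = 78.90 dB(A).
CNC lathe: 81.1 − 20·log₁₀(6.7/1.6) = 81.1 − 12.44 = 68.66 dB(A).
Σ 10^(L/10) = 8.493e+07 → L_total = 10·log₁₀(8.493e+07) = 79.29 dB(A).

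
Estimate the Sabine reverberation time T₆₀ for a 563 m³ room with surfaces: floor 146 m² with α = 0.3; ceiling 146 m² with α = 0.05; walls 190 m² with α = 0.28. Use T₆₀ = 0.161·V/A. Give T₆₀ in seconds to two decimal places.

0.87 s

Total absorption A = 146·0.3 + 146·0.05 + 190·0.28 = 104.30 m² sabins.
T₆₀ = 0.161·V/A = 0.161·563/104.30 = 0.869 s.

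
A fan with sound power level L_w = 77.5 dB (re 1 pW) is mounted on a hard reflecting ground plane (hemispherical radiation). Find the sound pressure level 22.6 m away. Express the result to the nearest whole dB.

Free-field hemispherical radiation: L_p = L_w − 10·log₁₀(2π·r²), r = 22.6 m.
2π·r² = 3209 m², 10·log₁₀ of that is 35.064 dB.
L_p = 77.5 − 35.064 = 42.44 dB.

42 dB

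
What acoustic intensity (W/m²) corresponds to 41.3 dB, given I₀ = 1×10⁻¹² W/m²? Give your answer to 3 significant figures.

I/I₀ = 10^(41.3/10) = 1.349e+04, so I = 1.349e+04 × 10⁻¹² W/m².

1.35e-08 W/m²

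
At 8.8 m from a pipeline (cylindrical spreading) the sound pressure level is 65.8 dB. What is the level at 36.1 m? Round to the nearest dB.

Line-source attenuation: ΔL = 10·log₁₀(r₂/r₁) = 10·log₁₀(36.1/8.8) = 6.130 dB.
L₂ = 65.8 − 10·log₁₀(36.1/8.8) = 65.8 − 6.130 = 59.67 dB.

60 dB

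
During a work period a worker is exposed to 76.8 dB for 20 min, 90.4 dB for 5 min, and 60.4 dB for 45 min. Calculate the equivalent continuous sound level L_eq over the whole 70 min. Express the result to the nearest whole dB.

The energy average is taken in the linear domain: L_eq = 10·log₁₀[(Σ tᵢ·10^(Lᵢ/10))/T], T = 70 min.
Σ tᵢ·10^(Lᵢ/10) = 20·10^(76.8/10) + 5·10^(90.4/10) + 45·10^(60.4/10) = 6.489e+09.
L_eq = 10·log₁₀(6.489e+09/70) = 79.67 dB.

80 dB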